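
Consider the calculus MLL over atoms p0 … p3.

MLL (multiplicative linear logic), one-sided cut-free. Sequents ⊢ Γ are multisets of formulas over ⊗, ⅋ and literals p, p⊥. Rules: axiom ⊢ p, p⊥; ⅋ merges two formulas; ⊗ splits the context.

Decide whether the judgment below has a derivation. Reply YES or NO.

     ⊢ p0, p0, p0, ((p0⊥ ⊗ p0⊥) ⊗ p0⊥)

Derivation (root first):
[⊗]  ⊢ p0, p0, p0, ((p0⊥ ⊗ p0⊥) ⊗ p0⊥)
  [⊗]  ⊢ p0, p0, (p0⊥ ⊗ p0⊥)
    [Ax]  ⊢ p0, p0⊥
    [Ax]  ⊢ p0, p0⊥
  [Ax]  ⊢ p0, p0⊥

Result: YES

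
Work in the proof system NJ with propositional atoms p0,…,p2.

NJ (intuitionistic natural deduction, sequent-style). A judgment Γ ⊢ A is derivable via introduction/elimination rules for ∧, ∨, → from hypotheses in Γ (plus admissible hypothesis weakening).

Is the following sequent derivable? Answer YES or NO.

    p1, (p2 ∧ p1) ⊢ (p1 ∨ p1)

Derivation trace:
[Wk] p1, (p2 ∧ p1) ⊢ (p1 ∨ p1)
  [∨I₂] p1 ⊢ (p1 ∨ p1)
    [Ax] p1 ⊢ p1

Result: YES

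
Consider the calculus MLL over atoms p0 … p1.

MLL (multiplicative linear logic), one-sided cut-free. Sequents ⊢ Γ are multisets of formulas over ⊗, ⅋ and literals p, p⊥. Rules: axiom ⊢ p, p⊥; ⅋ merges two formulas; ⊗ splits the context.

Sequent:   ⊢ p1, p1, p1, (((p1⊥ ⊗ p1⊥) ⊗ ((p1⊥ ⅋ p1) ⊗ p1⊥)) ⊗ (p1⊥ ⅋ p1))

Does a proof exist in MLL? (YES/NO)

Derivation trace:
[⊗]  ⊢ p1, p1, p1, (((p1⊥ ⊗ p1⊥) ⊗ ((p1⊥ ⅋ p1) ⊗ p1⊥)) ⊗ (p1⊥ ⅋ p1))
  [⊗]  ⊢ p1, p1, p1, ((p1⊥ ⊗ p1⊥) ⊗ ((p1⊥ ⅋ p1) ⊗ p1⊥))
    [⊗]  ⊢ p1, p1, (p1⊥ ⊗ p1⊥)
      [Ax]  ⊢ p1, p1⊥
      [Ax]  ⊢ p1, p1⊥
    [⊗]  ⊢ p1, ((p1⊥ ⅋ p1) ⊗ p1⊥)
      [⅋]  ⊢ (p1⊥ ⅋ p1)
        [Ax]  ⊢ p1, p1⊥
      [Ax]  ⊢ p1, p1⊥
  [⅋]  ⊢ (p1⊥ ⅋ p1)
    [Ax]  ⊢ p1, p1⊥

Result: YES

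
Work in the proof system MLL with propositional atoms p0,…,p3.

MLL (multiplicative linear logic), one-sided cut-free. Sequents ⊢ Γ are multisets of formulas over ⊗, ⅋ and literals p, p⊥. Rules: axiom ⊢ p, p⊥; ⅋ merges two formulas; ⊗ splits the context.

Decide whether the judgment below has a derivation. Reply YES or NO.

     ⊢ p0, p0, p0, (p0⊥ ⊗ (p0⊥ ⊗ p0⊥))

Derivation trace:
[⊗]  ⊢ p0, p0, p0, (p0⊥ ⊗ (p0⊥ ⊗ p0⊥))
  [Ax]  ⊢ p0, p0⊥
  [⊗]  ⊢ p0, p0, (p0⊥ ⊗ p0⊥)
    [Ax]  ⊢ p0, p0⊥
    [Ax]  ⊢ p0, p0⊥

Result: YES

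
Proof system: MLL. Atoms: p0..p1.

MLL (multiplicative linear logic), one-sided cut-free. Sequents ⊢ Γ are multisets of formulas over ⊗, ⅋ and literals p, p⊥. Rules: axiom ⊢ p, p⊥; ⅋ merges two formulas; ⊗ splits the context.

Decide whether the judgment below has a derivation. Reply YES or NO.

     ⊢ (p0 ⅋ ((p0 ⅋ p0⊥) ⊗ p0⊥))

Derivation trace:
[⅋]  ⊢ (p0 ⅋ ((p0 ⅋ p0⊥) ⊗ p0⊥))
  [⊗]  ⊢ p0, ((p0 ⅋ p0⊥) ⊗ p0⊥)
    [⅋]  ⊢ (p0 ⅋ p0⊥)
      [Ax]  ⊢ p0, p0⊥
    [Ax]  ⊢ p0, p0⊥

Result: YES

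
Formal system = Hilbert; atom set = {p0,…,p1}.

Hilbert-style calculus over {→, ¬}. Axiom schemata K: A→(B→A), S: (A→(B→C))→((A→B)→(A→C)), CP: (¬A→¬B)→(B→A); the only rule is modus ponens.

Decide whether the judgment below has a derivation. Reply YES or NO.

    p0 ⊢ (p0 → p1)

Truth-table refutation:
  v=00: Γ:[p0=F] Δ:[(p0 → p1)=T] refutes=False
  v=01: Γ:[p0=F] Δ:[(p0 → p1)=T] refutes=False
  v=10: Γ:[p0=T] Δ:[(p0 → p1)=F] refutes=True  ← countermodel

Result: NO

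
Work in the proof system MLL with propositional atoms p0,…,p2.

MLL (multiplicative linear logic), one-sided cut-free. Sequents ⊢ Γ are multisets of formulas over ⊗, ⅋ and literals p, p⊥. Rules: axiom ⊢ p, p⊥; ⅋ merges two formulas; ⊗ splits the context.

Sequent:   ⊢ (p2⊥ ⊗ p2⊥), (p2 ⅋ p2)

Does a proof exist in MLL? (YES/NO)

Derivation (root first):
[⅋]  ⊢ (p2⊥ ⊗ p2⊥), (p2 ⅋ p2)
  [⊗]  ⊢ p2, p2, (p2⊥ ⊗ p2⊥)
    [Ax]  ⊢ p2, p2⊥
    [Ax]  ⊢ p2, p2⊥

Result: YES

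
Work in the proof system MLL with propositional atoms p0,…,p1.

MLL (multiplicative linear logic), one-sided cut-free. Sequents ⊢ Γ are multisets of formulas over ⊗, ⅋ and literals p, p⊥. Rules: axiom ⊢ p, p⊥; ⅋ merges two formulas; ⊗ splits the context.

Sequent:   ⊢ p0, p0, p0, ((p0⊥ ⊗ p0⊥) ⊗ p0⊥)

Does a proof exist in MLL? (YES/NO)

Proof tree:
[⊗]  ⊢ p0, p0, p0, ((p0⊥ ⊗ p0⊥) ⊗ p0⊥)
  [⊗]  ⊢ p0, p0, (p0⊥ ⊗ p0⊥)
    [Ax]  ⊢ p0, p0⊥
    [Ax]  ⊢ p0, p0⊥
  [Ax]  ⊢ p0, p0⊥

Result: YES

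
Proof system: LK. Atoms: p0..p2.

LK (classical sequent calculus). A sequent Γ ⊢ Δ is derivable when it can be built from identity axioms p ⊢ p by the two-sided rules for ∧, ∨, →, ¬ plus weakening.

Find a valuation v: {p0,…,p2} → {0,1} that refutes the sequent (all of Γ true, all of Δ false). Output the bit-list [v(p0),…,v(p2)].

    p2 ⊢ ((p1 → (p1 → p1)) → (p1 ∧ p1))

Truth-table refutation:
  v=000: Γ:[p2=F] Δ:[((p1 → (p1 → p1)) → (p1 ∧ p1))=F] refutes=False
  v=001: Γ:[p2=T] Δ:[((p1 → (p1 → p1)) → (p1 ∧ p1))=F] refutes=True  ← countermodel

Result: [0, 0, 1]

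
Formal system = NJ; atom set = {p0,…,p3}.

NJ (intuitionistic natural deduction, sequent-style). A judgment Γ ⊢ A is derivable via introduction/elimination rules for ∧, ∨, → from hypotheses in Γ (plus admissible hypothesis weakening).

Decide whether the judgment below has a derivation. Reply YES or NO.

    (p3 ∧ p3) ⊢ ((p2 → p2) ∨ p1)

Proof tree:
[∨I₁] (p3 ∧ p3) ⊢ ((p2 → p2) ∨ p1)
  [Wk] (p3 ∧ p3) ⊢ (p2 → p2)
    [→I]  ⊢ (p2 → p2)
      [Ax] p2 ⊢ p2

Result: YES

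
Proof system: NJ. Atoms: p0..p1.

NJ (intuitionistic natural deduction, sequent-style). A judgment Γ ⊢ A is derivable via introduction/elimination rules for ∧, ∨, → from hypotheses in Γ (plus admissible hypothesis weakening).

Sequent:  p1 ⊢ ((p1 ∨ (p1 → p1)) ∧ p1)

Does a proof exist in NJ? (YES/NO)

Derivation (root first):
[∧I] p1 ⊢ ((p1 ∨ (p1 → p1)) ∧ p1)
  [∨I₂]  ⊢ (p1 ∨ (p1 → p1))
    [→I]  ⊢ (p1 → p1)
      [Ax] p1 ⊢ p1
  [Ax] p1 ⊢ p1

Result: YES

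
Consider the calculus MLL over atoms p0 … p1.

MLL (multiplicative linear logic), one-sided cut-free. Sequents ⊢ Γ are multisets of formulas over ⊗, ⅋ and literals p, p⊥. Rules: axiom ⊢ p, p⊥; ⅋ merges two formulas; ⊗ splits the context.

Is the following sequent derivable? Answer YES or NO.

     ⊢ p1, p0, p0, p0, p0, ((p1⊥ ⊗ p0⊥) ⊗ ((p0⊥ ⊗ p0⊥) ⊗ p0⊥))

Derivation (root first):
[⊗]  ⊢ p1, p0, p0, p0, p0, ((p1⊥ ⊗ p0⊥) ⊗ ((p0⊥ ⊗ p0⊥) ⊗ p0⊥))
  [⊗]  ⊢ p1, p0, (p1⊥ ⊗ p0⊥)
    [Ax]  ⊢ p1, p1⊥
    [Ax]  ⊢ p0, p0⊥
  [⊗]  ⊢ p0, p0, p0, ((p0⊥ ⊗ p0⊥) ⊗ p0⊥)
    [⊗]  ⊢ p0, p0, (p0⊥ ⊗ p0⊥)
      [Ax]  ⊢ p0, p0⊥
      [Ax]  ⊢ p0, p0⊥
    [Ax]  ⊢ p0, p0⊥

Result: YES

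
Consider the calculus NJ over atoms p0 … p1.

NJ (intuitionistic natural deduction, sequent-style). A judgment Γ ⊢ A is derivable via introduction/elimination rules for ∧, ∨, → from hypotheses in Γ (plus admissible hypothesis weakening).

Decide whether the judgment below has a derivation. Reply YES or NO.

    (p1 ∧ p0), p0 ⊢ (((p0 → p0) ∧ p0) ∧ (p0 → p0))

Proof tree:
[∧I] (p1 ∧ p0), p0 ⊢ (((p0 → p0) ∧ p0) ∧ (p0 → p0))
  [Wk] p0, (p1 ∧ p0) ⊢ ((p0 → p0) ∧ p0)
    [∧I] p0 ⊢ ((p0 → p0) ∧ p0)
      [→I]  ⊢ (p0 → p0)
        [Ax] p0 ⊢ p0
      [Ax] p0 ⊢ p0
  [→I]  ⊢ (p0 → p0)
    [Ax] p0 ⊢ p0

Result: YES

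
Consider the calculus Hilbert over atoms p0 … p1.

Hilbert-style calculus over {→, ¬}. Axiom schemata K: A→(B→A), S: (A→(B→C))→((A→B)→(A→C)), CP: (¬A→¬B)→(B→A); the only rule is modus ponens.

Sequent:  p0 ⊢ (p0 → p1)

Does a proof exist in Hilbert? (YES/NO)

Search for a countermodel by truth-table:
  v=00: Γ:[p0=F] Δ:[(p0 → p1)=T] refutes=False
  v=01: Γ:[p0=F] Δ:[(p0 → p1)=T] refutes=False
  v=10: Γ:[p0=T] Δ:[(p0 → p1)=F] refutes=True  ← countermodel

Result: NO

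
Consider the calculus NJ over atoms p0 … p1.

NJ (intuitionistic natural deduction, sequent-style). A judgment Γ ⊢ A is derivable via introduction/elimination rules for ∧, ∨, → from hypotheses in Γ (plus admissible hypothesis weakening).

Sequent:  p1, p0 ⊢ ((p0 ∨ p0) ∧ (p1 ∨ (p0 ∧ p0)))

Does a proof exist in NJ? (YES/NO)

Proof tree:
[∧I] p1, p0 ⊢ ((p0 ∨ p0) ∧ (p1 ∨ (p0 ∧ p0)))
  [∨I₁] p0, p1 ⊢ (p0 ∨ p0)
    [Wk] p0, p1 ⊢ p0
      [Ax] p0 ⊢ p0
  [∨I₂] p1, p0 ⊢ (p1 ∨ (p0 ∧ p0))
    [∧I] p1, p0 ⊢ (p0 ∧ p0)
      [Ax] p0 ⊢ p0
      [Wk] p0, p1 ⊢ p0
        [Ax] p0 ⊢ p0

Result: YES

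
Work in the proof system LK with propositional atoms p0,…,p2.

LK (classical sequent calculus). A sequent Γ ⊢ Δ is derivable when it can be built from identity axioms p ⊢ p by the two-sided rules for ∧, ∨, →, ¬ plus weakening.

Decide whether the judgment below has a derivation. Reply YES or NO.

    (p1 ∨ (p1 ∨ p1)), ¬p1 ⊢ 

Derivation (root first):
[¬L] (p1 ∨ (p1 ∨ p1)), ¬p1 ⊢ 
  [∨L] (p1 ∨ (p1 ∨ p1)) ⊢ p1
    [Ax] p1 ⊢ p1
    [∨L] (p1 ∨ p1) ⊢ p1
      [Ax] p1 ⊢ p1
      [Ax] p1 ⊢ p1

Result: YES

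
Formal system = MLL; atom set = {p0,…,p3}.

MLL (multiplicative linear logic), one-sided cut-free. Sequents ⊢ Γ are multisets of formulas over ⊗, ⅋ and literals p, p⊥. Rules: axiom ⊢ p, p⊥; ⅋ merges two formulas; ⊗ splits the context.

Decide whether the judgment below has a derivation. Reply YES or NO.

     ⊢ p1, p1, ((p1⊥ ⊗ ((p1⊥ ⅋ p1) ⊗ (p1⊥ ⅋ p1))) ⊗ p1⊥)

Proof tree:
[⊗]  ⊢ p1, p1, ((p1⊥ ⊗ ((p1⊥ ⅋ p1) ⊗ (p1⊥ ⅋ p1))) ⊗ p1⊥)
  [⊗]  ⊢ p1, (p1⊥ ⊗ ((p1⊥ ⅋ p1) ⊗ (p1⊥ ⅋ p1)))
    [Ax]  ⊢ p1, p1⊥
    [⊗]  ⊢ ((p1⊥ ⅋ p1) ⊗ (p1⊥ ⅋ p1))
      [⅋]  ⊢ (p1⊥ ⅋ p1)
        [Ax]  ⊢ p1, p1⊥
      [⅋]  ⊢ (p1⊥ ⅋ p1)
        [Ax]  ⊢ p1, p1⊥
  [Ax]  ⊢ p1, p1⊥

Result: YES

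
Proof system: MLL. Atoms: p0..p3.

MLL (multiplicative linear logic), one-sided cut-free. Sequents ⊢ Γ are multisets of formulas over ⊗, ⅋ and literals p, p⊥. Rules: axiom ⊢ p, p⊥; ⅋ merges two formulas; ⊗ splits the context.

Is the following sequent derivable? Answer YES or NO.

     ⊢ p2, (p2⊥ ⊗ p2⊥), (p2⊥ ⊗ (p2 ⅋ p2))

Derivation trace:
[⊗]  ⊢ p2, (p2⊥ ⊗ p2⊥), (p2⊥ ⊗ (p2 ⅋ p2))
  [Ax]  ⊢ p2, p2⊥
  [⅋]  ⊢ (p2⊥ ⊗ p2⊥), (p2 ⅋ p2)
    [⊗]  ⊢ p2, p2, (p2⊥ ⊗ p2⊥)
      [Ax]  ⊢ p2, p2⊥
      [Ax]  ⊢ p2, p2⊥

Result: YES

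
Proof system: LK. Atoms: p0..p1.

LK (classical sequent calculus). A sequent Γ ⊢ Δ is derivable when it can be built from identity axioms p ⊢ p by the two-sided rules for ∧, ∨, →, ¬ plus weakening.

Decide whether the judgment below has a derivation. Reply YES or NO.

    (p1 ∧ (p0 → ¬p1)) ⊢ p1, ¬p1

Derivation trace:
[∧L] (p1 ∧ (p0 → ¬p1)) ⊢ p1, ¬p1
  [→L] p1, (p0 → ¬p1) ⊢ p1, ¬p1
    [WR]  ⊢ p1, ¬p1, p0
      [¬R]  ⊢ p1, ¬p1
        [Ax] p1 ⊢ p1
    [¬L] p1, ¬p1 ⊢ 
      [Ax] p1 ⊢ p1

Result: YES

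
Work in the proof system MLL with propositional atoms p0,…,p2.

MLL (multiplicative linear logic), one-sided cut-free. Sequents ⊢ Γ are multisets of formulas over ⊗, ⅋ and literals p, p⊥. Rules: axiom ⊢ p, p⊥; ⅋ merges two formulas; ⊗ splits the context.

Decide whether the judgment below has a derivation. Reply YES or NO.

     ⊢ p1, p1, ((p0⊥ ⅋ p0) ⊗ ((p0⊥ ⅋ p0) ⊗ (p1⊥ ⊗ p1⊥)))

Derivation (root first):
[⊗]  ⊢ p1, p1, ((p0⊥ ⅋ p0) ⊗ ((p0⊥ ⅋ p0) ⊗ (p1⊥ ⊗ p1⊥)))
  [⅋]  ⊢ (p0⊥ ⅋ p0)
    [Ax]  ⊢ p0, p0⊥
  [⊗]  ⊢ p1, p1, ((p0⊥ ⅋ p0) ⊗ (p1⊥ ⊗ p1⊥))
    [⅋]  ⊢ (p0⊥ ⅋ p0)
      [Ax]  ⊢ p0, p0⊥
    [⊗]  ⊢ p1, p1, (p1⊥ ⊗ p1⊥)
      [Ax]  ⊢ p1, p1⊥
      [Ax]  ⊢ p1, p1⊥

Result: YES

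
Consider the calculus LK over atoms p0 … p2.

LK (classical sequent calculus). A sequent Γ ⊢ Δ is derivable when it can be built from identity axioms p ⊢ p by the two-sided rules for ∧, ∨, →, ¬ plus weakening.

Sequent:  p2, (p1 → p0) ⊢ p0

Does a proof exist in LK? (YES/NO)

Truth-table refutation:
  v=000: Γ:[p2=F, (p1 → p0)=T] Δ:[p0=F] refutes=False
  v=001: Γ:[p2=T, (p1 → p0)=T] Δ:[p0=F] refutes=True  ← countermodel

Result: NO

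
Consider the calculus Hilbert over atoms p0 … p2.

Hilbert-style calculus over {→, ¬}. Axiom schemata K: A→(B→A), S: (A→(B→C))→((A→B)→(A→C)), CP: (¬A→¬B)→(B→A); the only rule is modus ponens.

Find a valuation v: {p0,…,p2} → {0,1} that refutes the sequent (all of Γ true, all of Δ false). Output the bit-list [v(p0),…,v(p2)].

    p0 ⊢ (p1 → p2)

Truth-table refutation:
  v=000: Γ:[p0=F] Δ:[(p1 → p2)=T] refutes=False
  v=001: Γ:[p0=F] Δ:[(p1 → p2)=T] refutes=False
  v=010: Γ:[p0=F] Δ:[(p1 → p2)=F] refutes=False
  v=011: Γ:[p0=F] Δ:[(p1 → p2)=T] refutes=False
  v=100: Γ:[p0=T] Δ:[(p1 → p2)=T] refutes=False
  v=101: Γ:[p0=T] Δ:[(p1 → p2)=T] refutes=False
  v=110: Γ:[p0=T] Δ:[(p1 → p2)=F] refutes=True  ← countermodel

Result: [1, 1, 0]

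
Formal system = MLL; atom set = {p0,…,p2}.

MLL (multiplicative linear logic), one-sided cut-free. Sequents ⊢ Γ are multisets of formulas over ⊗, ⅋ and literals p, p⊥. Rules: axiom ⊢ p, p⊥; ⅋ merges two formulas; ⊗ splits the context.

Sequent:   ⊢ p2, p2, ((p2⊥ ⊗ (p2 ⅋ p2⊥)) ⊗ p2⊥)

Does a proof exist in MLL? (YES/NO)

Proof tree:
[⊗]  ⊢ p2, p2, ((p2⊥ ⊗ (p2 ⅋ p2⊥)) ⊗ p2⊥)
  [⊗]  ⊢ p2, (p2⊥ ⊗ (p2 ⅋ p2⊥))
    [Ax]  ⊢ p2, p2⊥
    [⅋]  ⊢ (p2 ⅋ p2⊥)
      [Ax]  ⊢ p2, p2⊥
  [Ax]  ⊢ p2, p2⊥

Result: YES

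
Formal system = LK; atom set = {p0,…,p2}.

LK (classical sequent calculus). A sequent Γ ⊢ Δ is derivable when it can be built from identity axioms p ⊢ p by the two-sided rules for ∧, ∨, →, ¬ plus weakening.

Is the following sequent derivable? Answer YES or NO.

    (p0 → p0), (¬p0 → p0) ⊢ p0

Proof tree:
[→L] (p0 → p0), (¬p0 → p0) ⊢ p0
  [¬R] (p0 → p0) ⊢ p0, ¬p0
    [→L] p0, (p0 → p0) ⊢ p0
      [Ax] p0 ⊢ p0
      [Ax] p0 ⊢ p0
  [Ax] p0 ⊢ p0

Result: YES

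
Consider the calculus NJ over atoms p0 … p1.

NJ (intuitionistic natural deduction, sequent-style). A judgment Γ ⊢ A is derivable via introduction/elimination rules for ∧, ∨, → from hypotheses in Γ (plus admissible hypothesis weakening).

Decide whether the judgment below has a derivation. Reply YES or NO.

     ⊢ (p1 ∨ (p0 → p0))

Derivation trace:
[∨I₂]  ⊢ (p1 ∨ (p0 → p0))
  [→I]  ⊢ (p0 → p0)
    [Ax] p0 ⊢ p0

Result: YES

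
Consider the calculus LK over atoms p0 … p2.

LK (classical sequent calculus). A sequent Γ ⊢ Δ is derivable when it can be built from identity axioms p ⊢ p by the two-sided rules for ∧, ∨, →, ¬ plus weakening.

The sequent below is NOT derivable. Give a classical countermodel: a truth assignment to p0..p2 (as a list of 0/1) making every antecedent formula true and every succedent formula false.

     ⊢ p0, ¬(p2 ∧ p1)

Truth-table refutation:
  v=000: Γ:[] Δ:[p0=F, ¬(p2 ∧ p1)=T] refutes=False
  v=001: Γ:[] Δ:[p0=F, ¬(p2 ∧ p1)=T] refutes=False
  v=010: Γ:[] Δ:[p0=F, ¬(p2 ∧ p1)=T] refutes=False
  v=011: Γ:[] Δ:[p0=F, ¬(p2 ∧ p1)=F] refutes=True  ← countermodel

Result: [0, 1, 1]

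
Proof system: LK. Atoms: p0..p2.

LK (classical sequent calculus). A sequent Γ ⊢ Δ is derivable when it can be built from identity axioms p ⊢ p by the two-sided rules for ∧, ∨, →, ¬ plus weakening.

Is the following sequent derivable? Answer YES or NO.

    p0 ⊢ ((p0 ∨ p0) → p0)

Derivation trace:
[WL] p0 ⊢ ((p0 ∨ p0) → p0)
  [→R]  ⊢ ((p0 ∨ p0) → p0)
    [∨L] (p0 ∨ p0) ⊢ p0
      [Ax] p0 ⊢ p0
      [Ax] p0 ⊢ p0

Result: YES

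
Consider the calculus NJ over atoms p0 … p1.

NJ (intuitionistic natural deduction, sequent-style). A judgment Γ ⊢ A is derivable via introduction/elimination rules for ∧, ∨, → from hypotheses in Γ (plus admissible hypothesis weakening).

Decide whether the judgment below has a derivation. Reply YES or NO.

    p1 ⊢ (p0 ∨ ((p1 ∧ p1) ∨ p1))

Derivation (root first):
[∨I₂] p1 ⊢ (p0 ∨ ((p1 ∧ p1) ∨ p1))
  [∨I₁] p1 ⊢ ((p1 ∧ p1) ∨ p1)
    [∧I] p1 ⊢ (p1 ∧ p1)
      [Ax] p1 ⊢ p1
      [Ax] p1 ⊢ p1

Result: YES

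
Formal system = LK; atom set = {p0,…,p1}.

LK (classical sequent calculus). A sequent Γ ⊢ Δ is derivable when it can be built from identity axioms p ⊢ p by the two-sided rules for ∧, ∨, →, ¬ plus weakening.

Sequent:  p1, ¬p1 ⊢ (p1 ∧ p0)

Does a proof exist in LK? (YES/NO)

Proof tree:
[¬L] p1, ¬p1 ⊢ (p1 ∧ p0)
  [∧R] p1 ⊢ p1, (p1 ∧ p0)
    [Ax] p1 ⊢ p1
    [WR] p1 ⊢ p1, p0
      [Ax] p1 ⊢ p1

Result: YES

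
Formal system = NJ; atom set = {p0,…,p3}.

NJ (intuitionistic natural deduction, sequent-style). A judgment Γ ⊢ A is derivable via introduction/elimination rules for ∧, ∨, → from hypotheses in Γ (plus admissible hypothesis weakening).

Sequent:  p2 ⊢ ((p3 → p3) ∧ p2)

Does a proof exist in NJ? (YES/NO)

Derivation (root first):
[∧I] p2 ⊢ ((p3 → p3) ∧ p2)
  [→I]  ⊢ (p3 → p3)
    [Ax] p3 ⊢ p3
  [Ax] p2 ⊢ p2

Result: YES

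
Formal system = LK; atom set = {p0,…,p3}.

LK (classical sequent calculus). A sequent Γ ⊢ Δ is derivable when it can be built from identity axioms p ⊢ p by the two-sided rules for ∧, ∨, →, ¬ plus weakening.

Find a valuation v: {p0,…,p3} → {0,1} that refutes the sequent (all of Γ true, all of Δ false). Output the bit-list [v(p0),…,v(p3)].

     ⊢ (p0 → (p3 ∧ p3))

Enumerate valuations to refute Γ ⊢ Δ:
  v=0000: Γ:[] Δ:[(p0 → (p3 ∧ p3))=T] refutes=False
  v=0001: Γ:[] Δ:[(p0 → (p3 ∧ p3))=T] refutes=False
  v=0010: Γ:[] Δ:[(p0 → (p3 ∧ p3))=T] refutes=False
  v=0011: Γ:[] Δ:[(p0 → (p3 ∧ p3))=T] refutes=False
  v=0100: Γ:[] Δ:[(p0 → (p3 ∧ p3))=T] refutes=False
  v=0101: Γ:[] Δ:[(p0 → (p3 ∧ p3))=T] refutes=False
  v=0110: Γ:[] Δ:[(p0 → (p3 ∧ p3))=T] refutes=False
  v=0111: Γ:[] Δ:[(p0 → (p3 ∧ p3))=T] refutes=False
  v=1000: Γ:[] Δ:[(p0 → (p3 ∧ p3))=F] refutes=True  ← countermodel

Result: [1, 0, 0, 0]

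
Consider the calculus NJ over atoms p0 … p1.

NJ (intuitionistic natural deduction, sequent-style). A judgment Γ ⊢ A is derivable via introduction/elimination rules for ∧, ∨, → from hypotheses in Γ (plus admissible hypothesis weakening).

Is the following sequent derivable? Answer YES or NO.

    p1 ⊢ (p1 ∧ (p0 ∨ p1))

Derivation trace:
[∧I] p1 ⊢ (p1 ∧ (p0 ∨ p1))
  [→E] p1 ⊢ p1
    [→I]  ⊢ (p1 → p1)
      [Ax] p1 ⊢ p1
    [Ax] p1 ⊢ p1
  [∨I₂] p1 ⊢ (p0 ∨ p1)
    [→E] p1 ⊢ p1
      [→I]  ⊢ (p1 → p1)
        [Ax] p1 ⊢ p1
      [Ax] p1 ⊢ p1

Result: YES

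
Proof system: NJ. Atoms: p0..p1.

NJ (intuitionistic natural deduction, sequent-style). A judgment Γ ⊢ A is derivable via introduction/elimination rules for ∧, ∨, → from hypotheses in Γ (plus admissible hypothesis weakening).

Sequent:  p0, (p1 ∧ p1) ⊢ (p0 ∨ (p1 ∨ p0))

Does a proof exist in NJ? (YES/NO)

Derivation trace:
[Wk] p0, (p1 ∧ p1) ⊢ (p0 ∨ (p1 ∨ p0))
  [∨I₂] p0 ⊢ (p0 ∨ (p1 ∨ p0))
    [∨I₂] p0 ⊢ (p1 ∨ p0)
      [Ax] p0 ⊢ p0

Result: YES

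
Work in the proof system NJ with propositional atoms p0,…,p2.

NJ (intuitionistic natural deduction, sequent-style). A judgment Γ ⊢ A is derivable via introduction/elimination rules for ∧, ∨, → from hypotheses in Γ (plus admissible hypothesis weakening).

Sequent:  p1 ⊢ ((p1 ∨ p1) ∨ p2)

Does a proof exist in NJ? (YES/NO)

Derivation trace:
[→E] p1 ⊢ ((p1 ∨ p1) ∨ p2)
  [→I]  ⊢ (p1 → ((p1 ∨ p1) ∨ p2))
    [∨I₁] p1 ⊢ ((p1 ∨ p1) ∨ p2)
      [∨I₂] p1 ⊢ (p1 ∨ p1)
        [Ax] p1 ⊢ p1
  [Ax] p1 ⊢ p1

Result: YES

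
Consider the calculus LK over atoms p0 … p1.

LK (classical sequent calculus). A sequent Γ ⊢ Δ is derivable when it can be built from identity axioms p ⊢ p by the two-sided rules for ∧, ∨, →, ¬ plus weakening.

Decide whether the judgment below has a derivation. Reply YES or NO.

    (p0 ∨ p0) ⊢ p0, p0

Derivation (root first):
[WR] (p0 ∨ p0) ⊢ p0, p0
  [∨L] (p0 ∨ p0) ⊢ p0
    [Ax] p0 ⊢ p0
    [Ax] p0 ⊢ p0

Result: YES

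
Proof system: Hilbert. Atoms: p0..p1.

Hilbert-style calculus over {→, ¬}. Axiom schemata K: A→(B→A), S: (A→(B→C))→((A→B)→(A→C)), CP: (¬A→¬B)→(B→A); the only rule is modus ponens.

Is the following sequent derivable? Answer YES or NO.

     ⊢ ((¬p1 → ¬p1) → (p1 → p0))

Truth-table refutation:
  v=00: Γ:[] Δ:[((¬p1 → ¬p1) → (p1 → p0))=T] refutes=False
  v=01: Γ:[] Δ:[((¬p1 → ¬p1) → (p1 → p0))=F] refutes=True  ← countermodel

Result: NO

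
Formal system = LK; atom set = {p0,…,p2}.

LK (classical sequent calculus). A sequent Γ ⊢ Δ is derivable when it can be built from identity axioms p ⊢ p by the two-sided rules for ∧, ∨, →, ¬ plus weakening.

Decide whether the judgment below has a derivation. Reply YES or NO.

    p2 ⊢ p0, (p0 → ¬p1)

Proof tree:
[→R] p2 ⊢ p0, (p0 → ¬p1)
  [WL] p0, p2 ⊢ p0, ¬p1
    [¬R] p0 ⊢ p0, ¬p1
      [WL] p0, p1 ⊢ p0
        [Ax] p0 ⊢ p0

Result: YES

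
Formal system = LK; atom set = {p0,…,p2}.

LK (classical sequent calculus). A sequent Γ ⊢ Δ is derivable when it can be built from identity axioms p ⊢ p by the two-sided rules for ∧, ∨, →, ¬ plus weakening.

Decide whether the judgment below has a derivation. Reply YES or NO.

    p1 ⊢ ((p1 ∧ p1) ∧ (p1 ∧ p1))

Derivation trace:
[∧R] p1 ⊢ ((p1 ∧ p1) ∧ (p1 ∧ p1))
  [∧R] p1 ⊢ (p1 ∧ p1)
    [Ax] p1 ⊢ p1
    [Ax] p1 ⊢ p1
  [∧R] p1 ⊢ (p1 ∧ p1)
    [Ax] p1 ⊢ p1
    [Ax] p1 ⊢ p1

Result: YES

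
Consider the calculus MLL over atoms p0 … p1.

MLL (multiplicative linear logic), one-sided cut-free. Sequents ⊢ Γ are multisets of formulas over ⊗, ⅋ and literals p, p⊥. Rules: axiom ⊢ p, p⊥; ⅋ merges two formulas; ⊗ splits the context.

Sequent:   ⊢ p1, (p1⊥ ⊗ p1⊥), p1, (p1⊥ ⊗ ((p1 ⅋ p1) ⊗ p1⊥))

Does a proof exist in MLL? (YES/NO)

Derivation (root first):
[⊗]  ⊢ p1, (p1⊥ ⊗ p1⊥), p1, (p1⊥ ⊗ ((p1 ⅋ p1) ⊗ p1⊥))
  [Ax]  ⊢ p1, p1⊥
  [⊗]  ⊢ (p1⊥ ⊗ p1⊥), p1, ((p1 ⅋ p1) ⊗ p1⊥)
    [⅋]  ⊢ (p1⊥ ⊗ p1⊥), (p1 ⅋ p1)
      [⊗]  ⊢ p1, p1, (p1⊥ ⊗ p1⊥)
        [Ax]  ⊢ p1, p1⊥
        [Ax]  ⊢ p1, p1⊥
    [Ax]  ⊢ p1, p1⊥

Result: YES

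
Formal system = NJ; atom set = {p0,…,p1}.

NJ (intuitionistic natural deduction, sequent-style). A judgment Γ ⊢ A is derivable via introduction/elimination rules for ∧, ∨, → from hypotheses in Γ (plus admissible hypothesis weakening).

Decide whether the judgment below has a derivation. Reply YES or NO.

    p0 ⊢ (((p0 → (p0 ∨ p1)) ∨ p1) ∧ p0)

Derivation (root first):
[∧I] p0 ⊢ (((p0 → (p0 ∨ p1)) ∨ p1) ∧ p0)
  [∨I₁]  ⊢ ((p0 → (p0 ∨ p1)) ∨ p1)
    [→I]  ⊢ (p0 → (p0 ∨ p1))
      [∨I₁] p0 ⊢ (p0 ∨ p1)
        [Ax] p0 ⊢ p0
  [Ax] p0 ⊢ p0

Result: YES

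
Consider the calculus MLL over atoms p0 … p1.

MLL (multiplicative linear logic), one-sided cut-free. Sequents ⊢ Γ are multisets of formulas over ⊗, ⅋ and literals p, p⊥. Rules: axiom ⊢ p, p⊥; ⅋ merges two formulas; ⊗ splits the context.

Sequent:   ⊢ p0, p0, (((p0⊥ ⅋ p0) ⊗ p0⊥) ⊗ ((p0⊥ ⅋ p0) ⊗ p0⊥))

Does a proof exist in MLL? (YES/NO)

Derivation trace:
[⊗]  ⊢ p0, p0, (((p0⊥ ⅋ p0) ⊗ p0⊥) ⊗ ((p0⊥ ⅋ p0) ⊗ p0⊥))
  [⊗]  ⊢ p0, ((p0⊥ ⅋ p0) ⊗ p0⊥)
    [⅋]  ⊢ (p0⊥ ⅋ p0)
      [Ax]  ⊢ p0, p0⊥
    [Ax]  ⊢ p0, p0⊥
  [⊗]  ⊢ p0, ((p0⊥ ⅋ p0) ⊗ p0⊥)
    [⅋]  ⊢ (p0⊥ ⅋ p0)
      [Ax]  ⊢ p0, p0⊥
    [Ax]  ⊢ p0, p0⊥

Result: YES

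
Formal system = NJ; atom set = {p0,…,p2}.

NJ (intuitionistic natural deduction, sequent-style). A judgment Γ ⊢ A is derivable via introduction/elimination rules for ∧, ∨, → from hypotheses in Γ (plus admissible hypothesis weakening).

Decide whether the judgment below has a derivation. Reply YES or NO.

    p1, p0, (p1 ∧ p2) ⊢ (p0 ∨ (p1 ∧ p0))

Proof tree:
[Wk] p1, p0, (p1 ∧ p2) ⊢ (p0 ∨ (p1 ∧ p0))
  [∨I₂] p1, p0 ⊢ (p0 ∨ (p1 ∧ p0))
    [∧I] p1, p0 ⊢ (p1 ∧ p0)
      [Ax] p1 ⊢ p1
      [Ax] p0 ⊢ p0

Result: YES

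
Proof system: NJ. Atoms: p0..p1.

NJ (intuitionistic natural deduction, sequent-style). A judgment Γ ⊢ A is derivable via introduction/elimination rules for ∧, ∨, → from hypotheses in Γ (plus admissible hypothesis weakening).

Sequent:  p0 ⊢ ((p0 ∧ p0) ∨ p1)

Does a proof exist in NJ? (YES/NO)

Derivation trace:
[∨I₁] p0 ⊢ ((p0 ∧ p0) ∨ p1)
  [∧I] p0 ⊢ (p0 ∧ p0)
    [Ax] p0 ⊢ p0
    [Ax] p0 ⊢ p0

Result: YES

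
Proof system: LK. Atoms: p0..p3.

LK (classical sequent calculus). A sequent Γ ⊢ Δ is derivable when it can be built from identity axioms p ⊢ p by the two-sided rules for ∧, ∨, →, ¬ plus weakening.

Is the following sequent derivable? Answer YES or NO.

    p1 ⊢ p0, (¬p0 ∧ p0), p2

Truth-table refutation:
  v=0000: Γ:[p1=F] Δ:[p0=F, (¬p0 ∧ p0)=F, p2=F] refutes=False
  v=0001: Γ:[p1=F] Δ:[p0=F, (¬p0 ∧ p0)=F, p2=F] refutes=False
  v=0010: Γ:[p1=F] Δ:[p0=F, (¬p0 ∧ p0)=F, p2=T] refutes=False
  v=0011: Γ:[p1=F] Δ:[p0=F, (¬p0 ∧ p0)=F, p2=T] refutes=False
  v=0100: Γ:[p1=T] Δ:[p0=F, (¬p0 ∧ p0)=F, p2=F] refutes=True  ← countermodel

Result: NO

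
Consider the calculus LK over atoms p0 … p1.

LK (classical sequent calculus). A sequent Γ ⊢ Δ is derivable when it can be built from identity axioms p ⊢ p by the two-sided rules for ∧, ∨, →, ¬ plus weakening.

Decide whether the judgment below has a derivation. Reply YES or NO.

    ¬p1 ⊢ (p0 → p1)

Search for a countermodel by truth-table:
  v=00: Γ:[¬p1=T] Δ:[(p0 → p1)=T] refutes=False
  v=01: Γ:[¬p1=F] Δ:[(p0 → p1)=T] refutes=False
  v=10: Γ:[¬p1=T] Δ:[(p0 → p1)=F] refutes=True  ← countermodel

Result: NO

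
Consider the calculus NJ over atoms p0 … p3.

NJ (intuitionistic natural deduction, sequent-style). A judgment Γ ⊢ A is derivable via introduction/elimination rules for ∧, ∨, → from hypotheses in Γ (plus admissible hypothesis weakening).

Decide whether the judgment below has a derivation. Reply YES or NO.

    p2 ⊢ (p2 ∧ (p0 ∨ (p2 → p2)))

Derivation trace:
[∧I] p2 ⊢ (p2 ∧ (p0 ∨ (p2 → p2)))
  [Ax] p2 ⊢ p2
  [∨I₂]  ⊢ (p0 ∨ (p2 → p2))
    [→I]  ⊢ (p2 → p2)
      [Ax] p2 ⊢ p2

Result: YES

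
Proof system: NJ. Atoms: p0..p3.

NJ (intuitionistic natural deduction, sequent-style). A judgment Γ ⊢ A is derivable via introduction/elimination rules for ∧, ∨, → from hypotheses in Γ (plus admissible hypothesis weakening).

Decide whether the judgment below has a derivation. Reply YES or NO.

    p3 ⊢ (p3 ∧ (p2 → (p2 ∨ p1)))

Derivation (root first):
[∧I] p3 ⊢ (p3 ∧ (p2 → (p2 ∨ p1)))
  [Ax] p3 ⊢ p3
  [→I]  ⊢ (p2 → (p2 ∨ p1))
    [∨I₁] p2 ⊢ (p2 ∨ p1)
      [Ax] p2 ⊢ p2

Result: YES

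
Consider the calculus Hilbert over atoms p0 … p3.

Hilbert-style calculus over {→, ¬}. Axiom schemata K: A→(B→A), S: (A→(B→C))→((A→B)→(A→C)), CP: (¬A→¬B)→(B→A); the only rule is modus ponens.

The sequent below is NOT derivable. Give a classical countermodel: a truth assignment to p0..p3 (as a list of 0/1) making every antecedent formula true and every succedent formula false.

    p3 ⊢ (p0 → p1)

Truth-table refutation:
  v=0000: Γ:[p3=F] Δ:[(p0 → p1)=T] refutes=False
  v=0001: Γ:[p3=T] Δ:[(p0 → p1)=T] refutes=False
  v=0010: Γ:[p3=F] Δ:[(p0 → p1)=T] refutes=False
  v=0011: Γ:[p3=T] Δ:[(p0 → p1)=T] refutes=False
  v=0100: Γ:[p3=F] Δ:[(p0 → p1)=T] refutes=False
  v=0101: Γ:[p3=T] Δ:[(p0 → p1)=T] refutes=False
  v=0110: Γ:[p3=F] Δ:[(p0 → p1)=T] refutes=False
  v=0111: Γ:[p3=T] Δ:[(p0 → p1)=T] refutes=False
  v=1000: Γ:[p3=F] Δ:[(p0 → p1)=F] refutes=False
  v=1001: Γ:[p3=T] Δ:[(p0 → p1)=F] refutes=True  ← countermodel

Result: [1, 0, 0, 1]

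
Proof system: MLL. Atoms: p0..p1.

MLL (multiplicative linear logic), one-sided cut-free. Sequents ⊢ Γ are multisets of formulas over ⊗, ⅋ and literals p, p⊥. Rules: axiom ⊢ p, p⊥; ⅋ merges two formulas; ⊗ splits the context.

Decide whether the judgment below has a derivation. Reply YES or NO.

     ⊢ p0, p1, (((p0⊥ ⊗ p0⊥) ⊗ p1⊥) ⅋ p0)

Derivation trace:
[⅋]  ⊢ p0, p1, (((p0⊥ ⊗ p0⊥) ⊗ p1⊥) ⅋ p0)
  [⊗]  ⊢ p0, p0, p1, ((p0⊥ ⊗ p0⊥) ⊗ p1⊥)
    [⊗]  ⊢ p0, p0, (p0⊥ ⊗ p0⊥)
      [Ax]  ⊢ p0, p0⊥
      [Ax]  ⊢ p0, p0⊥
    [Ax]  ⊢ p1, p1⊥

Result: YES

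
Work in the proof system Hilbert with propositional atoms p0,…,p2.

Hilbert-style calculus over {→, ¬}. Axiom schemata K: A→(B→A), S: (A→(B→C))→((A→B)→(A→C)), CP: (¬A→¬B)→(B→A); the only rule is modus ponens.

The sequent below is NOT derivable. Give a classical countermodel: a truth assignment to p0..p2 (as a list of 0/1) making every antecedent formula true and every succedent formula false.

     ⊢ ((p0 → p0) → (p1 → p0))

Enumerate valuations to refute Γ ⊢ Δ:
  v=000: Γ:[] Δ:[((p0 → p0) → (p1 → p0))=T] refutes=False
  v=001: Γ:[] Δ:[((p0 → p0) → (p1 → p0))=T] refutes=False
  v=010: Γ:[] Δ:[((p0 → p0) → (p1 → p0))=F] refutes=True  ← countermodel

Result: [0, 1, 0]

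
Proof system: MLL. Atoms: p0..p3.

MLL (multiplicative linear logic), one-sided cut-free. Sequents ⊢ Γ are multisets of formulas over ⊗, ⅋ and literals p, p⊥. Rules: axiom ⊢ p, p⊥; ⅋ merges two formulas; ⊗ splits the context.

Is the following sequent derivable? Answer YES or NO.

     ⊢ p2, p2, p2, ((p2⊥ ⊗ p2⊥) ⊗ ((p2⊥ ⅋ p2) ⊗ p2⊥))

Derivation trace:
[⊗]  ⊢ p2, p2, p2, ((p2⊥ ⊗ p2⊥) ⊗ ((p2⊥ ⅋ p2) ⊗ p2⊥))
  [⊗]  ⊢ p2, p2, (p2⊥ ⊗ p2⊥)
    [Ax]  ⊢ p2, p2⊥
    [Ax]  ⊢ p2, p2⊥
  [⊗]  ⊢ p2, ((p2⊥ ⅋ p2) ⊗ p2⊥)
    [⅋]  ⊢ (p2⊥ ⅋ p2)
      [Ax]  ⊢ p2, p2⊥
    [Ax]  ⊢ p2, p2⊥

Result: YES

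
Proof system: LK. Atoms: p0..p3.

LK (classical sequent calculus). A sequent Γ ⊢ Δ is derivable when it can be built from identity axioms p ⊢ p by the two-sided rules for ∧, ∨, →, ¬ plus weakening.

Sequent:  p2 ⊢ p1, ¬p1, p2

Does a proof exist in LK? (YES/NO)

Derivation trace:
[WR] p2 ⊢ p1, ¬p1, p2
  [WL] p2 ⊢ p1, ¬p1
    [¬R]  ⊢ p1, ¬p1
      [Ax] p1 ⊢ p1

Result: YES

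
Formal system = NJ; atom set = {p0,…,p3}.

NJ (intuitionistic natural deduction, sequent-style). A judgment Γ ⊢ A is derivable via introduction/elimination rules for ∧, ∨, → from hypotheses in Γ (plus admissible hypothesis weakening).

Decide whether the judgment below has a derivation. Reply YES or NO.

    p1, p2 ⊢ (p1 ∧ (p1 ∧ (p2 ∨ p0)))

Proof tree:
[∧I] p1, p2 ⊢ (p1 ∧ (p1 ∧ (p2 ∨ p0)))
  [Ax] p1 ⊢ p1
  [∧I] p1, p2 ⊢ (p1 ∧ (p2 ∨ p0))
    [Ax] p1 ⊢ p1
    [∨I₁] p2 ⊢ (p2 ∨ p0)
      [Ax] p2 ⊢ p2

Result: YES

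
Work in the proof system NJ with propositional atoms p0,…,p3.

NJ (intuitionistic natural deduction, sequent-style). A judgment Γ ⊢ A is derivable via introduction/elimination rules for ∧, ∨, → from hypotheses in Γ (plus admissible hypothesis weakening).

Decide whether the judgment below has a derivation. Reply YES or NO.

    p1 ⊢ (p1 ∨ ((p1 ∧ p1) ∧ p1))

Proof tree:
[∨I₂] p1 ⊢ (p1 ∨ ((p1 ∧ p1) ∧ p1))
  [∧I] p1 ⊢ ((p1 ∧ p1) ∧ p1)
    [∧I] p1 ⊢ (p1 ∧ p1)
      [Ax] p1 ⊢ p1
      [Ax] p1 ⊢ p1
    [Ax] p1 ⊢ p1

Result: YES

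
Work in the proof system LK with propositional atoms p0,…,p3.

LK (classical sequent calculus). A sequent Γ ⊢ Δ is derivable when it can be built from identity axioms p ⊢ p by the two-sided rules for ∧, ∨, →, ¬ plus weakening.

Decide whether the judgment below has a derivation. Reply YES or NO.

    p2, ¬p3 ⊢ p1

Enumerate valuations to refute Γ ⊢ Δ:
  v=0000: Γ:[p2=F, ¬p3=T] Δ:[p1=F] refutes=False
  v=0001: Γ:[p2=F, ¬p3=F] Δ:[p1=F] refutes=False
  v=0010: Γ:[p2=T, ¬p3=T] Δ:[p1=F] refutes=True  ← countermodel

Result: NO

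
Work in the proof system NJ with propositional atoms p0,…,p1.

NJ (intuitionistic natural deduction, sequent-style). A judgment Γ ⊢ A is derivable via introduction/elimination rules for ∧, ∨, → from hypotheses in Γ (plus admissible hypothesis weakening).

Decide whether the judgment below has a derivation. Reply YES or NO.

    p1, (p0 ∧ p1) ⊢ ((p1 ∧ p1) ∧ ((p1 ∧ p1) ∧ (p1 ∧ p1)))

Derivation trace:
[∧I] p1, (p0 ∧ p1) ⊢ ((p1 ∧ p1) ∧ ((p1 ∧ p1) ∧ (p1 ∧ p1)))
  [Wk] p1, (p0 ∧ p1) ⊢ (p1 ∧ p1)
    [∧I] p1 ⊢ (p1 ∧ p1)
      [Ax] p1 ⊢ p1
      [Ax] p1 ⊢ p1
  [∧I] p1 ⊢ ((p1 ∧ p1) ∧ (p1 ∧ p1))
    [∧I] p1 ⊢ (p1 ∧ p1)
      [Ax] p1 ⊢ p1
      [Ax] p1 ⊢ p1
    [∧I] p1 ⊢ (p1 ∧ p1)
      [Ax] p1 ⊢ p1
      [Ax] p1 ⊢ p1

Result: YES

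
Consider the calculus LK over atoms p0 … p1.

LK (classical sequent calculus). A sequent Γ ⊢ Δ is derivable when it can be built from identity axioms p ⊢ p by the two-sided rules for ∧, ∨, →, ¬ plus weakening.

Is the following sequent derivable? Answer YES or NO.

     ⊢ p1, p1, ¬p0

Truth-table refutation:
  v=00: Γ:[] Δ:[p1=F, p1=F, ¬p0=T] refutes=False
  v=01: Γ:[] Δ:[p1=T, p1=T, ¬p0=T] refutes=False
  v=10: Γ:[] Δ:[p1=F, p1=F, ¬p0=F] refutes=True  ← countermodel

Result: NO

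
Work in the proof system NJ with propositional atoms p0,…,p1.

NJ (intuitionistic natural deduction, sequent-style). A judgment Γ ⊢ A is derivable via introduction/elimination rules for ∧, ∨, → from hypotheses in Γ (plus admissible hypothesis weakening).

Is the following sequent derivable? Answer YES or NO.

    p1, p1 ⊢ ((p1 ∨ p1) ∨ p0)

Derivation (root first):
[∨I₁] p1, p1 ⊢ ((p1 ∨ p1) ∨ p0)
  [∨I₁] p1, p1 ⊢ (p1 ∨ p1)
    [Wk] p1, p1 ⊢ p1
      [Ax] p1 ⊢ p1

Result: YES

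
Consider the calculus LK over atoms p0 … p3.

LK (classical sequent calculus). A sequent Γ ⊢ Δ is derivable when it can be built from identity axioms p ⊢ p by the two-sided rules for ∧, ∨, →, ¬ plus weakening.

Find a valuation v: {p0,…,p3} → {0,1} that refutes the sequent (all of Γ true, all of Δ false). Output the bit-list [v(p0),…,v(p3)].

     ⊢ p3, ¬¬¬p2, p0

Search for a countermodel by truth-table:
  v=0000: Γ:[] Δ:[p3=F, ¬¬¬p2=T, p0=F] refutes=False
  v=0001: Γ:[] Δ:[p3=T, ¬¬¬p2=T, p0=F] refutes=False
  v=0010: Γ:[] Δ:[p3=F, ¬¬¬p2=F, p0=F] refutes=True  ← countermodel

Result: [0, 0, 1, 0]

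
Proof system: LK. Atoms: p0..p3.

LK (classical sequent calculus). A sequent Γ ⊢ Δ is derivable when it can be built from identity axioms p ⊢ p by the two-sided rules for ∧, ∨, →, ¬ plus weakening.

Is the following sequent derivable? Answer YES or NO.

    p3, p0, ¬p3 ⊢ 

Derivation trace:
[¬L] p3, p0, ¬p3 ⊢ 
  [WL] p3, p0 ⊢ p3
    [Ax] p3 ⊢ p3

Result: YES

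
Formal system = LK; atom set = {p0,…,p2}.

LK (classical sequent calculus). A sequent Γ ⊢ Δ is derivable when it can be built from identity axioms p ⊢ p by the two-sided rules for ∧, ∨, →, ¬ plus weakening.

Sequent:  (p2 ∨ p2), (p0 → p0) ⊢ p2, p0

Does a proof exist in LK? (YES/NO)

Proof tree:
[→L] (p2 ∨ p2), (p0 → p0) ⊢ p2, p0
  [∨L] (p2 ∨ p2) ⊢ p2, p0
    [WR] p2 ⊢ p2, p0
      [Ax] p2 ⊢ p2
    [WR] p2 ⊢ p2, p0
      [Ax] p2 ⊢ p2
  [Ax] p0 ⊢ p0

Result: YES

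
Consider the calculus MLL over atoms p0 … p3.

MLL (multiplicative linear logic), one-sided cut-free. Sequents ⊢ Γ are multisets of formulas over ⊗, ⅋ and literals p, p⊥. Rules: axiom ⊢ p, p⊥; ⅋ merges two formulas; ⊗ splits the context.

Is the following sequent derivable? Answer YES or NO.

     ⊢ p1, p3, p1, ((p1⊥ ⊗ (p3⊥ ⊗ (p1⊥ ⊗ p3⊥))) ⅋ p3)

Derivation trace:
[⅋]  ⊢ p1, p3, p1, ((p1⊥ ⊗ (p3⊥ ⊗ (p1⊥ ⊗ p3⊥))) ⅋ p3)
  [⊗]  ⊢ p1, p3, p1, p3, (p1⊥ ⊗ (p3⊥ ⊗ (p1⊥ ⊗ p3⊥)))
    [Ax]  ⊢ p1, p1⊥
    [⊗]  ⊢ p3, p1, p3, (p3⊥ ⊗ (p1⊥ ⊗ p3⊥))
      [Ax]  ⊢ p3, p3⊥
      [⊗]  ⊢ p1, p3, (p1⊥ ⊗ p3⊥)
        [Ax]  ⊢ p1, p1⊥
        [Ax]  ⊢ p3, p3⊥

Result: YES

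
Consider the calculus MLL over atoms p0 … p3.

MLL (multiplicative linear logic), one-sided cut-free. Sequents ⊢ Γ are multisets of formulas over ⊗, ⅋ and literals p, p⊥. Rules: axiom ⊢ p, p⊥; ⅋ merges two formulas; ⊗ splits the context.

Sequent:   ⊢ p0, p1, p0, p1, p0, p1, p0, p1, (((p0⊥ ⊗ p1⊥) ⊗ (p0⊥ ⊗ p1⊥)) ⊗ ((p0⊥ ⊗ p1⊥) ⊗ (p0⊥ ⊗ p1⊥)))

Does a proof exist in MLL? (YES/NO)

Proof tree:
[⊗]  ⊢ p0, p1, p0, p1, p0, p1, p0, p1, (((p0⊥ ⊗ p1⊥) ⊗ (p0⊥ ⊗ p1⊥)) ⊗ ((p0⊥ ⊗ p1⊥) ⊗ (p0⊥ ⊗ p1⊥)))
  [⊗]  ⊢ p0, p1, p0, p1, ((p0⊥ ⊗ p1⊥) ⊗ (p0⊥ ⊗ p1⊥))
    [⊗]  ⊢ p0, p1, (p0⊥ ⊗ p1⊥)
      [Ax]  ⊢ p0, p0⊥
      [Ax]  ⊢ p1, p1⊥
    [⊗]  ⊢ p0, p1, (p0⊥ ⊗ p1⊥)
      [Ax]  ⊢ p0, p0⊥
      [Ax]  ⊢ p1, p1⊥
  [⊗]  ⊢ p0, p1, p0, p1, ((p0⊥ ⊗ p1⊥) ⊗ (p0⊥ ⊗ p1⊥))
    [⊗]  ⊢ p0, p1, (p0⊥ ⊗ p1⊥)
      [Ax]  ⊢ p0, p0⊥
      [Ax]  ⊢ p1, p1⊥
    [⊗]  ⊢ p0, p1, (p0⊥ ⊗ p1⊥)
      [Ax]  ⊢ p0, p0⊥
      [Ax]  ⊢ p1, p1⊥

Result: YES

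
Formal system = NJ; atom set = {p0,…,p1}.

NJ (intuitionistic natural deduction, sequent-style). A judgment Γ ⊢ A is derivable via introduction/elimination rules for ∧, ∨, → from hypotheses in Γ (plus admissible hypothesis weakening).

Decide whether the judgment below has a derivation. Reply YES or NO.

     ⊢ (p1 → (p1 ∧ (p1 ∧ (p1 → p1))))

Proof tree:
[→I]  ⊢ (p1 → (p1 ∧ (p1 ∧ (p1 → p1))))
  [∧I] p1 ⊢ (p1 ∧ (p1 ∧ (p1 → p1)))
    [Ax] p1 ⊢ p1
    [∧I] p1 ⊢ (p1 ∧ (p1 → p1))
      [Ax] p1 ⊢ p1
      [→I]  ⊢ (p1 → p1)
        [Ax] p1 ⊢ p1

Result: YES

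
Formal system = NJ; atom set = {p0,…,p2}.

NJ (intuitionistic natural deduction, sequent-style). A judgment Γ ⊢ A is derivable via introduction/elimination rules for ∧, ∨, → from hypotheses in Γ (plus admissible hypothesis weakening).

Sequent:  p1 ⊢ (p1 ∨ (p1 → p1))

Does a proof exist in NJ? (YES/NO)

Proof tree:
[Wk] p1 ⊢ (p1 ∨ (p1 → p1))
  [∨I₂]  ⊢ (p1 ∨ (p1 → p1))
    [→I]  ⊢ (p1 → p1)
      [Ax] p1 ⊢ p1

Result: YES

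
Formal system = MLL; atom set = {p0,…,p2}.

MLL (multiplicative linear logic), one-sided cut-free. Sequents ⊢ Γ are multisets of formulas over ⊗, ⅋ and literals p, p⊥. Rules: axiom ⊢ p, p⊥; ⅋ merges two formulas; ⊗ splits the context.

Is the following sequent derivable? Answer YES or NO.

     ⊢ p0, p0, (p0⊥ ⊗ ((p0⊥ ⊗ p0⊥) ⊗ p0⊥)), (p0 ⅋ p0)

Derivation trace:
[⅋]  ⊢ p0, p0, (p0⊥ ⊗ ((p0⊥ ⊗ p0⊥) ⊗ p0⊥)), (p0 ⅋ p0)
  [⊗]  ⊢ p0, p0, p0, p0, (p0⊥ ⊗ ((p0⊥ ⊗ p0⊥) ⊗ p0⊥))
    [Ax]  ⊢ p0, p0⊥
    [⊗]  ⊢ p0, p0, p0, ((p0⊥ ⊗ p0⊥) ⊗ p0⊥)
      [⊗]  ⊢ p0, p0, (p0⊥ ⊗ p0⊥)
        [Ax]  ⊢ p0, p0⊥
        [Ax]  ⊢ p0, p0⊥
      [Ax]  ⊢ p0, p0⊥

Result: YES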